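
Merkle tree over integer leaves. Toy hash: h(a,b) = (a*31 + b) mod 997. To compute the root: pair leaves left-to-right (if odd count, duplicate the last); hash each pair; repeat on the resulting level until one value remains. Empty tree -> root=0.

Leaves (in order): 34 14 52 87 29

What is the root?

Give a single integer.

L0: [34, 14, 52, 87, 29]
L1: h(34,14)=(34*31+14)%997=71 h(52,87)=(52*31+87)%997=702 h(29,29)=(29*31+29)%997=928 -> [71, 702, 928]
L2: h(71,702)=(71*31+702)%997=909 h(928,928)=(928*31+928)%997=783 -> [909, 783]
L3: h(909,783)=(909*31+783)%997=49 -> [49]

Answer: 49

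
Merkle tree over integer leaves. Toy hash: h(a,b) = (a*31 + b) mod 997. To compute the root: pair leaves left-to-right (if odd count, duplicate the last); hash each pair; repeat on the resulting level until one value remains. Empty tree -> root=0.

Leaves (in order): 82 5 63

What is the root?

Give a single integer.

Answer: 216

Derivation:
L0: [82, 5, 63]
L1: h(82,5)=(82*31+5)%997=553 h(63,63)=(63*31+63)%997=22 -> [553, 22]
L2: h(553,22)=(553*31+22)%997=216 -> [216]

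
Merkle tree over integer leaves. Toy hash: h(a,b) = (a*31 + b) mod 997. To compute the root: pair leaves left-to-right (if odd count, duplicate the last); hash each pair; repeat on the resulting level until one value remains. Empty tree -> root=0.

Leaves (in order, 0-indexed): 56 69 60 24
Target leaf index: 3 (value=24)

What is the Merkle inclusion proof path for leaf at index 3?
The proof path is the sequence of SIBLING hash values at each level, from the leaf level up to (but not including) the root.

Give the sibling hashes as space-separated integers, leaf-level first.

L0 (leaves): [56, 69, 60, 24], target index=3
L1: h(56,69)=(56*31+69)%997=808 [pair 0] h(60,24)=(60*31+24)%997=887 [pair 1] -> [808, 887]
  Sibling for proof at L0: 60
L2: h(808,887)=(808*31+887)%997=13 [pair 0] -> [13]
  Sibling for proof at L1: 808
Root: 13
Proof path (sibling hashes from leaf to root): [60, 808]

Answer: 60 808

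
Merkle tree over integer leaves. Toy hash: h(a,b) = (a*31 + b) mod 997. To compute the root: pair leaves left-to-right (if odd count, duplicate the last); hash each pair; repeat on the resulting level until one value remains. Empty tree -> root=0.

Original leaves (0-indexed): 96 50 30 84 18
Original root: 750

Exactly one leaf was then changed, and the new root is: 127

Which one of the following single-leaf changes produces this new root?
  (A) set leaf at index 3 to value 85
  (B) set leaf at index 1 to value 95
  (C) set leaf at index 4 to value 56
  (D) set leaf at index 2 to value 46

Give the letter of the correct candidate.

Original leaves: [96, 50, 30, 84, 18]
Target new root: 127
Try each candidate change and compute the resulting root:
Candidate A: set leaf[3] = 85 -> leaves = [96, 50, 30, 85, 18]
  L0: [96, 50, 30, 85, 18]
  L1: h(96,50)=(96*31+50)%997=35 h(30,85)=(30*31+85)%997=18 h(18,18)=(18*31+18)%997=576 -> [35, 18, 576]
  L2: h(35,18)=(35*31+18)%997=106 h(576,576)=(576*31+576)%997=486 -> [106, 486]
  L3: h(106,486)=(106*31+486)%997=781 -> [781]
  root = 781 != target 127
Candidate B: set leaf[1] = 95 -> leaves = [96, 95, 30, 84, 18]
  L0: [96, 95, 30, 84, 18]
  L1: h(96,95)=(96*31+95)%997=80 h(30,84)=(30*31+84)%997=17 h(18,18)=(18*31+18)%997=576 -> [80, 17, 576]
  L2: h(80,17)=(80*31+17)%997=503 h(576,576)=(576*31+576)%997=486 -> [503, 486]
  L3: h(503,486)=(503*31+486)%997=127 -> [127]
  root = 127 == target 127  ** MATCH **
Candidate C: set leaf[4] = 56 -> leaves = [96, 50, 30, 84, 56]
  L0: [96, 50, 30, 84, 56]
  L1: h(96,50)=(96*31+50)%997=35 h(30,84)=(30*31+84)%997=17 h(56,56)=(56*31+56)%997=795 -> [35, 17, 795]
  L2: h(35,17)=(35*31+17)%997=105 h(795,795)=(795*31+795)%997=515 -> [105, 515]
  L3: h(105,515)=(105*31+515)%997=779 -> [779]
  root = 779 != target 127
Candidate D: set leaf[2] = 46 -> leaves = [96, 50, 46, 84, 18]
  L0: [96, 50, 46, 84, 18]
  L1: h(96,50)=(96*31+50)%997=35 h(46,84)=(46*31+84)%997=513 h(18,18)=(18*31+18)%997=576 -> [35, 513, 576]
  L2: h(35,513)=(35*31+513)%997=601 h(576,576)=(576*31+576)%997=486 -> [601, 486]
  L3: h(601,486)=(601*31+486)%997=174 -> [174]
  root = 174 != target 127
Candidate B produces the target root.

Answer: B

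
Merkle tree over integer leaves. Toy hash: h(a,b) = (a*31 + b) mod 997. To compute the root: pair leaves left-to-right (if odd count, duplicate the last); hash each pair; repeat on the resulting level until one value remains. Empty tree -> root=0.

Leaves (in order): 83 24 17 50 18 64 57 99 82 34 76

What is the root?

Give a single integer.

L0: [83, 24, 17, 50, 18, 64, 57, 99, 82, 34, 76]
L1: h(83,24)=(83*31+24)%997=603 h(17,50)=(17*31+50)%997=577 h(18,64)=(18*31+64)%997=622 h(57,99)=(57*31+99)%997=869 h(82,34)=(82*31+34)%997=582 h(76,76)=(76*31+76)%997=438 -> [603, 577, 622, 869, 582, 438]
L2: h(603,577)=(603*31+577)%997=327 h(622,869)=(622*31+869)%997=211 h(582,438)=(582*31+438)%997=534 -> [327, 211, 534]
L3: h(327,211)=(327*31+211)%997=378 h(534,534)=(534*31+534)%997=139 -> [378, 139]
L4: h(378,139)=(378*31+139)%997=890 -> [890]

Answer: 890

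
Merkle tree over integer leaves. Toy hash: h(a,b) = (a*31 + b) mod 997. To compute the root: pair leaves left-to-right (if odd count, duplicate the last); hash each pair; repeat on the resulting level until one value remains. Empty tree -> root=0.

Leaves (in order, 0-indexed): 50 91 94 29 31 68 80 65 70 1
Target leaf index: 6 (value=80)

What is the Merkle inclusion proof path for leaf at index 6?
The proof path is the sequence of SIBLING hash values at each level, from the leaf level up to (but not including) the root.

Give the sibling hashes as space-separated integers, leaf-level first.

L0 (leaves): [50, 91, 94, 29, 31, 68, 80, 65, 70, 1], target index=6
L1: h(50,91)=(50*31+91)%997=644 [pair 0] h(94,29)=(94*31+29)%997=949 [pair 1] h(31,68)=(31*31+68)%997=32 [pair 2] h(80,65)=(80*31+65)%997=551 [pair 3] h(70,1)=(70*31+1)%997=177 [pair 4] -> [644, 949, 32, 551, 177]
  Sibling for proof at L0: 65
L2: h(644,949)=(644*31+949)%997=973 [pair 0] h(32,551)=(32*31+551)%997=546 [pair 1] h(177,177)=(177*31+177)%997=679 [pair 2] -> [973, 546, 679]
  Sibling for proof at L1: 32
L3: h(973,546)=(973*31+546)%997=799 [pair 0] h(679,679)=(679*31+679)%997=791 [pair 1] -> [799, 791]
  Sibling for proof at L2: 973
L4: h(799,791)=(799*31+791)%997=635 [pair 0] -> [635]
  Sibling for proof at L3: 791
Root: 635
Proof path (sibling hashes from leaf to root): [65, 32, 973, 791]

Answer: 65 32 973 791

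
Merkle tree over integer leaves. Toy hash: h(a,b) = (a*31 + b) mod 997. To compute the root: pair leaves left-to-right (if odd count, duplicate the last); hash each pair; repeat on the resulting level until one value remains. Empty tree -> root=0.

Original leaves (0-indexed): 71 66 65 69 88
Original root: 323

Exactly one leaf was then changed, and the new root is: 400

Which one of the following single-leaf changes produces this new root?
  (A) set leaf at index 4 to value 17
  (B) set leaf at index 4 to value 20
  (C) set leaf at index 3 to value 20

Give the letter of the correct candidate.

Answer: A

Derivation:
Original leaves: [71, 66, 65, 69, 88]
Target new root: 400
Try each candidate change and compute the resulting root:
Candidate A: set leaf[4] = 17 -> leaves = [71, 66, 65, 69, 17]
  L0: [71, 66, 65, 69, 17]
  L1: h(71,66)=(71*31+66)%997=273 h(65,69)=(65*31+69)%997=90 h(17,17)=(17*31+17)%997=544 -> [273, 90, 544]
  L2: h(273,90)=(273*31+90)%997=577 h(544,544)=(544*31+544)%997=459 -> [577, 459]
  L3: h(577,459)=(577*31+459)%997=400 -> [400]
  root = 400 == target 400  ** MATCH **
Candidate B: set leaf[4] = 20 -> leaves = [71, 66, 65, 69, 20]
  L0: [71, 66, 65, 69, 20]
  L1: h(71,66)=(71*31+66)%997=273 h(65,69)=(65*31+69)%997=90 h(20,20)=(20*31+20)%997=640 -> [273, 90, 640]
  L2: h(273,90)=(273*31+90)%997=577 h(640,640)=(640*31+640)%997=540 -> [577, 540]
  L3: h(577,540)=(577*31+540)%997=481 -> [481]
  root = 481 != target 400
Candidate C: set leaf[3] = 20 -> leaves = [71, 66, 65, 20, 88]
  L0: [71, 66, 65, 20, 88]
  L1: h(71,66)=(71*31+66)%997=273 h(65,20)=(65*31+20)%997=41 h(88,88)=(88*31+88)%997=822 -> [273, 41, 822]
  L2: h(273,41)=(273*31+41)%997=528 h(822,822)=(822*31+822)%997=382 -> [528, 382]
  L3: h(528,382)=(528*31+382)%997=798 -> [798]
  root = 798 != target 400
Candidate A produces the target root.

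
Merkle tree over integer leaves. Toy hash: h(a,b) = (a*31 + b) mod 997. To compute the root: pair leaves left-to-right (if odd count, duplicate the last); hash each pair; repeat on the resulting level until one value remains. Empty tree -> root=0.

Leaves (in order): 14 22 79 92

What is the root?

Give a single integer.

Answer: 725

Derivation:
L0: [14, 22, 79, 92]
L1: h(14,22)=(14*31+22)%997=456 h(79,92)=(79*31+92)%997=547 -> [456, 547]
L2: h(456,547)=(456*31+547)%997=725 -> [725]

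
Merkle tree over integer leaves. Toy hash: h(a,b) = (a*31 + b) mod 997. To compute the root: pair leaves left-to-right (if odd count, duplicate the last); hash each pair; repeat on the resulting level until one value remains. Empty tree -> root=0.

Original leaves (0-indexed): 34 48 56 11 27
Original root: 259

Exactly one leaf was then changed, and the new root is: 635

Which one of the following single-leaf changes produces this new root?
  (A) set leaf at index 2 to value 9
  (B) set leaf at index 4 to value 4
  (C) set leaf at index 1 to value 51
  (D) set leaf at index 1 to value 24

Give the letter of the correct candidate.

Answer: B

Derivation:
Original leaves: [34, 48, 56, 11, 27]
Target new root: 635
Try each candidate change and compute the resulting root:
Candidate A: set leaf[2] = 9 -> leaves = [34, 48, 9, 11, 27]
  L0: [34, 48, 9, 11, 27]
  L1: h(34,48)=(34*31+48)%997=105 h(9,11)=(9*31+11)%997=290 h(27,27)=(27*31+27)%997=864 -> [105, 290, 864]
  L2: h(105,290)=(105*31+290)%997=554 h(864,864)=(864*31+864)%997=729 -> [554, 729]
  L3: h(554,729)=(554*31+729)%997=954 -> [954]
  root = 954 != target 635
Candidate B: set leaf[4] = 4 -> leaves = [34, 48, 56, 11, 4]
  L0: [34, 48, 56, 11, 4]
  L1: h(34,48)=(34*31+48)%997=105 h(56,11)=(56*31+11)%997=750 h(4,4)=(4*31+4)%997=128 -> [105, 750, 128]
  L2: h(105,750)=(105*31+750)%997=17 h(128,128)=(128*31+128)%997=108 -> [17, 108]
  L3: h(17,108)=(17*31+108)%997=635 -> [635]
  root = 635 == target 635  ** MATCH **
Candidate C: set leaf[1] = 51 -> leaves = [34, 51, 56, 11, 27]
  L0: [34, 51, 56, 11, 27]
  L1: h(34,51)=(34*31+51)%997=108 h(56,11)=(56*31+11)%997=750 h(27,27)=(27*31+27)%997=864 -> [108, 750, 864]
  L2: h(108,750)=(108*31+750)%997=110 h(864,864)=(864*31+864)%997=729 -> [110, 729]
  L3: h(110,729)=(110*31+729)%997=151 -> [151]
  root = 151 != target 635
Candidate D: set leaf[1] = 24 -> leaves = [34, 24, 56, 11, 27]
  L0: [34, 24, 56, 11, 27]
  L1: h(34,24)=(34*31+24)%997=81 h(56,11)=(56*31+11)%997=750 h(27,27)=(27*31+27)%997=864 -> [81, 750, 864]
  L2: h(81,750)=(81*31+750)%997=270 h(864,864)=(864*31+864)%997=729 -> [270, 729]
  L3: h(270,729)=(270*31+729)%997=126 -> [126]
  root = 126 != target 635
Candidate B produces the target root.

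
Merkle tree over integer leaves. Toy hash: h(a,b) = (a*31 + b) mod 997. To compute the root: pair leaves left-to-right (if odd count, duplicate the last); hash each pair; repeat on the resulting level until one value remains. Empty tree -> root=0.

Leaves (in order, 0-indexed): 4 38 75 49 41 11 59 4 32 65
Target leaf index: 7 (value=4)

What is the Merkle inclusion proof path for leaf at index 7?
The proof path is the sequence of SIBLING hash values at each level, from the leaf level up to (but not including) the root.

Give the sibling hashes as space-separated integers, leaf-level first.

Answer: 59 285 417 623

Derivation:
L0 (leaves): [4, 38, 75, 49, 41, 11, 59, 4, 32, 65], target index=7
L1: h(4,38)=(4*31+38)%997=162 [pair 0] h(75,49)=(75*31+49)%997=380 [pair 1] h(41,11)=(41*31+11)%997=285 [pair 2] h(59,4)=(59*31+4)%997=836 [pair 3] h(32,65)=(32*31+65)%997=60 [pair 4] -> [162, 380, 285, 836, 60]
  Sibling for proof at L0: 59
L2: h(162,380)=(162*31+380)%997=417 [pair 0] h(285,836)=(285*31+836)%997=698 [pair 1] h(60,60)=(60*31+60)%997=923 [pair 2] -> [417, 698, 923]
  Sibling for proof at L1: 285
L3: h(417,698)=(417*31+698)%997=664 [pair 0] h(923,923)=(923*31+923)%997=623 [pair 1] -> [664, 623]
  Sibling for proof at L2: 417
L4: h(664,623)=(664*31+623)%997=270 [pair 0] -> [270]
  Sibling for proof at L3: 623
Root: 270
Proof path (sibling hashes from leaf to root): [59, 285, 417, 623]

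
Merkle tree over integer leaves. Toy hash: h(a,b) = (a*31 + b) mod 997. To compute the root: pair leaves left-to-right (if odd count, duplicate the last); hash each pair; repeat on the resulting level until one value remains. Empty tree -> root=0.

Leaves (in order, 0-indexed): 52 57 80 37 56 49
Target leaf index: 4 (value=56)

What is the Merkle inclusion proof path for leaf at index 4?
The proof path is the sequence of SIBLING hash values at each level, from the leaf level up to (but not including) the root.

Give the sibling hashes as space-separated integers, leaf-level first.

L0 (leaves): [52, 57, 80, 37, 56, 49], target index=4
L1: h(52,57)=(52*31+57)%997=672 [pair 0] h(80,37)=(80*31+37)%997=523 [pair 1] h(56,49)=(56*31+49)%997=788 [pair 2] -> [672, 523, 788]
  Sibling for proof at L0: 49
L2: h(672,523)=(672*31+523)%997=418 [pair 0] h(788,788)=(788*31+788)%997=291 [pair 1] -> [418, 291]
  Sibling for proof at L1: 788
L3: h(418,291)=(418*31+291)%997=288 [pair 0] -> [288]
  Sibling for proof at L2: 418
Root: 288
Proof path (sibling hashes from leaf to root): [49, 788, 418]

Answer: 49 788 418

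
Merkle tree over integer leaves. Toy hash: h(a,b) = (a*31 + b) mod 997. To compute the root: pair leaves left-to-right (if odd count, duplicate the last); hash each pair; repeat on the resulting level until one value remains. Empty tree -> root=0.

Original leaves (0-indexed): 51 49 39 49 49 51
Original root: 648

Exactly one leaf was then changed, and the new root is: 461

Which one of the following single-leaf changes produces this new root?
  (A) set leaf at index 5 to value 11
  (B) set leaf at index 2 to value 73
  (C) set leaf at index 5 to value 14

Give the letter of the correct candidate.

Answer: C

Derivation:
Original leaves: [51, 49, 39, 49, 49, 51]
Target new root: 461
Try each candidate change and compute the resulting root:
Candidate A: set leaf[5] = 11 -> leaves = [51, 49, 39, 49, 49, 11]
  L0: [51, 49, 39, 49, 49, 11]
  L1: h(51,49)=(51*31+49)%997=633 h(39,49)=(39*31+49)%997=261 h(49,11)=(49*31+11)%997=533 -> [633, 261, 533]
  L2: h(633,261)=(633*31+261)%997=941 h(533,533)=(533*31+533)%997=107 -> [941, 107]
  L3: h(941,107)=(941*31+107)%997=365 -> [365]
  root = 365 != target 461
Candidate B: set leaf[2] = 73 -> leaves = [51, 49, 73, 49, 49, 51]
  L0: [51, 49, 73, 49, 49, 51]
  L1: h(51,49)=(51*31+49)%997=633 h(73,49)=(73*31+49)%997=318 h(49,51)=(49*31+51)%997=573 -> [633, 318, 573]
  L2: h(633,318)=(633*31+318)%997=1 h(573,573)=(573*31+573)%997=390 -> [1, 390]
  L3: h(1,390)=(1*31+390)%997=421 -> [421]
  root = 421 != target 461
Candidate C: set leaf[5] = 14 -> leaves = [51, 49, 39, 49, 49, 14]
  L0: [51, 49, 39, 49, 49, 14]
  L1: h(51,49)=(51*31+49)%997=633 h(39,49)=(39*31+49)%997=261 h(49,14)=(49*31+14)%997=536 -> [633, 261, 536]
  L2: h(633,261)=(633*31+261)%997=941 h(536,536)=(536*31+536)%997=203 -> [941, 203]
  L3: h(941,203)=(941*31+203)%997=461 -> [461]
  root = 461 == target 461  ** MATCH **
Candidate C produces the target root.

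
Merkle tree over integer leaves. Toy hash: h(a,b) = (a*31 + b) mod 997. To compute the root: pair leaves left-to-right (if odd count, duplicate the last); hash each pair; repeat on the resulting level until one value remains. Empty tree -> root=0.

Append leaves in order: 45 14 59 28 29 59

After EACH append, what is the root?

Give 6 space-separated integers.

After append 45 (leaves=[45]):
  L0: [45]
  root=45
After append 14 (leaves=[45, 14]):
  L0: [45, 14]
  L1: h(45,14)=(45*31+14)%997=412 -> [412]
  root=412
After append 59 (leaves=[45, 14, 59]):
  L0: [45, 14, 59]
  L1: h(45,14)=(45*31+14)%997=412 h(59,59)=(59*31+59)%997=891 -> [412, 891]
  L2: h(412,891)=(412*31+891)%997=702 -> [702]
  root=702
After append 28 (leaves=[45, 14, 59, 28]):
  L0: [45, 14, 59, 28]
  L1: h(45,14)=(45*31+14)%997=412 h(59,28)=(59*31+28)%997=860 -> [412, 860]
  L2: h(412,860)=(412*31+860)%997=671 -> [671]
  root=671
After append 29 (leaves=[45, 14, 59, 28, 29]):
  L0: [45, 14, 59, 28, 29]
  L1: h(45,14)=(45*31+14)%997=412 h(59,28)=(59*31+28)%997=860 h(29,29)=(29*31+29)%997=928 -> [412, 860, 928]
  L2: h(412,860)=(412*31+860)%997=671 h(928,928)=(928*31+928)%997=783 -> [671, 783]
  L3: h(671,783)=(671*31+783)%997=647 -> [647]
  root=647
After append 59 (leaves=[45, 14, 59, 28, 29, 59]):
  L0: [45, 14, 59, 28, 29, 59]
  L1: h(45,14)=(45*31+14)%997=412 h(59,28)=(59*31+28)%997=860 h(29,59)=(29*31+59)%997=958 -> [412, 860, 958]
  L2: h(412,860)=(412*31+860)%997=671 h(958,958)=(958*31+958)%997=746 -> [671, 746]
  L3: h(671,746)=(671*31+746)%997=610 -> [610]
  root=610

Answer: 45 412 702 671 647 610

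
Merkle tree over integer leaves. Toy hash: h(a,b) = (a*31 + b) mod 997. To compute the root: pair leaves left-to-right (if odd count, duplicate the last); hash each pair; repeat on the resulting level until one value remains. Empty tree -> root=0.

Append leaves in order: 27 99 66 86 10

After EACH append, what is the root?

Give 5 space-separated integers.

Answer: 27 936 221 241 762

Derivation:
After append 27 (leaves=[27]):
  L0: [27]
  root=27
After append 99 (leaves=[27, 99]):
  L0: [27, 99]
  L1: h(27,99)=(27*31+99)%997=936 -> [936]
  root=936
After append 66 (leaves=[27, 99, 66]):
  L0: [27, 99, 66]
  L1: h(27,99)=(27*31+99)%997=936 h(66,66)=(66*31+66)%997=118 -> [936, 118]
  L2: h(936,118)=(936*31+118)%997=221 -> [221]
  root=221
After append 86 (leaves=[27, 99, 66, 86]):
  L0: [27, 99, 66, 86]
  L1: h(27,99)=(27*31+99)%997=936 h(66,86)=(66*31+86)%997=138 -> [936, 138]
  L2: h(936,138)=(936*31+138)%997=241 -> [241]
  root=241
After append 10 (leaves=[27, 99, 66, 86, 10]):
  L0: [27, 99, 66, 86, 10]
  L1: h(27,99)=(27*31+99)%997=936 h(66,86)=(66*31+86)%997=138 h(10,10)=(10*31+10)%997=320 -> [936, 138, 320]
  L2: h(936,138)=(936*31+138)%997=241 h(320,320)=(320*31+320)%997=270 -> [241, 270]
  L3: h(241,270)=(241*31+270)%997=762 -> [762]
  root=762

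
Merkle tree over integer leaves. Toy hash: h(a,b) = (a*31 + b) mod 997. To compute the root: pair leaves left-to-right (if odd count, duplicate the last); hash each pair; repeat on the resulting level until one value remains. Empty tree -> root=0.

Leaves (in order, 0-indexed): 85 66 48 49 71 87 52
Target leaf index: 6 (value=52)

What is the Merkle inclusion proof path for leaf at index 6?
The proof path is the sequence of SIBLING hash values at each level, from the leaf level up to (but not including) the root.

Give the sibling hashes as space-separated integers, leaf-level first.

Answer: 52 294 523

Derivation:
L0 (leaves): [85, 66, 48, 49, 71, 87, 52], target index=6
L1: h(85,66)=(85*31+66)%997=707 [pair 0] h(48,49)=(48*31+49)%997=540 [pair 1] h(71,87)=(71*31+87)%997=294 [pair 2] h(52,52)=(52*31+52)%997=667 [pair 3] -> [707, 540, 294, 667]
  Sibling for proof at L0: 52
L2: h(707,540)=(707*31+540)%997=523 [pair 0] h(294,667)=(294*31+667)%997=808 [pair 1] -> [523, 808]
  Sibling for proof at L1: 294
L3: h(523,808)=(523*31+808)%997=72 [pair 0] -> [72]
  Sibling for proof at L2: 523
Root: 72
Proof path (sibling hashes from leaf to root): [52, 294, 523]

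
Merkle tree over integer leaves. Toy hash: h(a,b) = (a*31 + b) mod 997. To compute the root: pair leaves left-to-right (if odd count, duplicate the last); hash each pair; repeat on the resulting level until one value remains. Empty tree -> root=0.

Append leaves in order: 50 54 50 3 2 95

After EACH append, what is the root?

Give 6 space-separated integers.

Answer: 50 607 477 430 423 408

Derivation:
After append 50 (leaves=[50]):
  L0: [50]
  root=50
After append 54 (leaves=[50, 54]):
  L0: [50, 54]
  L1: h(50,54)=(50*31+54)%997=607 -> [607]
  root=607
After append 50 (leaves=[50, 54, 50]):
  L0: [50, 54, 50]
  L1: h(50,54)=(50*31+54)%997=607 h(50,50)=(50*31+50)%997=603 -> [607, 603]
  L2: h(607,603)=(607*31+603)%997=477 -> [477]
  root=477
After append 3 (leaves=[50, 54, 50, 3]):
  L0: [50, 54, 50, 3]
  L1: h(50,54)=(50*31+54)%997=607 h(50,3)=(50*31+3)%997=556 -> [607, 556]
  L2: h(607,556)=(607*31+556)%997=430 -> [430]
  root=430
After append 2 (leaves=[50, 54, 50, 3, 2]):
  L0: [50, 54, 50, 3, 2]
  L1: h(50,54)=(50*31+54)%997=607 h(50,3)=(50*31+3)%997=556 h(2,2)=(2*31+2)%997=64 -> [607, 556, 64]
  L2: h(607,556)=(607*31+556)%997=430 h(64,64)=(64*31+64)%997=54 -> [430, 54]
  L3: h(430,54)=(430*31+54)%997=423 -> [423]
  root=423
After append 95 (leaves=[50, 54, 50, 3, 2, 95]):
  L0: [50, 54, 50, 3, 2, 95]
  L1: h(50,54)=(50*31+54)%997=607 h(50,3)=(50*31+3)%997=556 h(2,95)=(2*31+95)%997=157 -> [607, 556, 157]
  L2: h(607,556)=(607*31+556)%997=430 h(157,157)=(157*31+157)%997=39 -> [430, 39]
  L3: h(430,39)=(430*31+39)%997=408 -> [408]
  root=408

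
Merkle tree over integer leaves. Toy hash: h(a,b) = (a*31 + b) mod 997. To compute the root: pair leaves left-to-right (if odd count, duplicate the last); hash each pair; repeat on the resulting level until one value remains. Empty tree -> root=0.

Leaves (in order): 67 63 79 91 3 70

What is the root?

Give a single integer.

L0: [67, 63, 79, 91, 3, 70]
L1: h(67,63)=(67*31+63)%997=146 h(79,91)=(79*31+91)%997=546 h(3,70)=(3*31+70)%997=163 -> [146, 546, 163]
L2: h(146,546)=(146*31+546)%997=87 h(163,163)=(163*31+163)%997=231 -> [87, 231]
L3: h(87,231)=(87*31+231)%997=934 -> [934]

Answer: 934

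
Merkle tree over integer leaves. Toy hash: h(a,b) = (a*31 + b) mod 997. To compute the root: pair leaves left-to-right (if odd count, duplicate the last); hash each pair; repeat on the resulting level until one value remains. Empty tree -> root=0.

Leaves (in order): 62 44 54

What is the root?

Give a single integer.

L0: [62, 44, 54]
L1: h(62,44)=(62*31+44)%997=969 h(54,54)=(54*31+54)%997=731 -> [969, 731]
L2: h(969,731)=(969*31+731)%997=860 -> [860]

Answer: 860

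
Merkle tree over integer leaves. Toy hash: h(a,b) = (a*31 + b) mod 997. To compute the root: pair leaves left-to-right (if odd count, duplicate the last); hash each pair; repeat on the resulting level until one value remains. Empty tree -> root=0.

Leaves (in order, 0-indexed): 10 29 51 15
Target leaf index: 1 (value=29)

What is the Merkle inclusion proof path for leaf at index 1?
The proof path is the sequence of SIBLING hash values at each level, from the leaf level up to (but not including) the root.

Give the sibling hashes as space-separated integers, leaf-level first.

L0 (leaves): [10, 29, 51, 15], target index=1
L1: h(10,29)=(10*31+29)%997=339 [pair 0] h(51,15)=(51*31+15)%997=599 [pair 1] -> [339, 599]
  Sibling for proof at L0: 10
L2: h(339,599)=(339*31+599)%997=141 [pair 0] -> [141]
  Sibling for proof at L1: 599
Root: 141
Proof path (sibling hashes from leaf to root): [10, 599]

Answer: 10 599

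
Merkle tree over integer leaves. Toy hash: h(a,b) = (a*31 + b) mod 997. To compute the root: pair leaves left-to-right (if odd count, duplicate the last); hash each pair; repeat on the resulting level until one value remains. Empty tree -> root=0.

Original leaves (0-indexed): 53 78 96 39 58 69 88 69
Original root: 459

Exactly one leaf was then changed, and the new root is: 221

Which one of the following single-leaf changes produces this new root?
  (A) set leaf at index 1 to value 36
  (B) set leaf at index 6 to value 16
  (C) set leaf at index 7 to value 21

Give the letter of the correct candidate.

Original leaves: [53, 78, 96, 39, 58, 69, 88, 69]
Target new root: 221
Try each candidate change and compute the resulting root:
Candidate A: set leaf[1] = 36 -> leaves = [53, 36, 96, 39, 58, 69, 88, 69]
  L0: [53, 36, 96, 39, 58, 69, 88, 69]
  L1: h(53,36)=(53*31+36)%997=682 h(96,39)=(96*31+39)%997=24 h(58,69)=(58*31+69)%997=870 h(88,69)=(88*31+69)%997=803 -> [682, 24, 870, 803]
  L2: h(682,24)=(682*31+24)%997=229 h(870,803)=(870*31+803)%997=854 -> [229, 854]
  L3: h(229,854)=(229*31+854)%997=974 -> [974]
  root = 974 != target 221
Candidate B: set leaf[6] = 16 -> leaves = [53, 78, 96, 39, 58, 69, 16, 69]
  L0: [53, 78, 96, 39, 58, 69, 16, 69]
  L1: h(53,78)=(53*31+78)%997=724 h(96,39)=(96*31+39)%997=24 h(58,69)=(58*31+69)%997=870 h(16,69)=(16*31+69)%997=565 -> [724, 24, 870, 565]
  L2: h(724,24)=(724*31+24)%997=534 h(870,565)=(870*31+565)%997=616 -> [534, 616]
  L3: h(534,616)=(534*31+616)%997=221 -> [221]
  root = 221 == target 221  ** MATCH **
Candidate C: set leaf[7] = 21 -> leaves = [53, 78, 96, 39, 58, 69, 88, 21]
  L0: [53, 78, 96, 39, 58, 69, 88, 21]
  L1: h(53,78)=(53*31+78)%997=724 h(96,39)=(96*31+39)%997=24 h(58,69)=(58*31+69)%997=870 h(88,21)=(88*31+21)%997=755 -> [724, 24, 870, 755]
  L2: h(724,24)=(724*31+24)%997=534 h(870,755)=(870*31+755)%997=806 -> [534, 806]
  L3: h(534,806)=(534*31+806)%997=411 -> [411]
  root = 411 != target 221
Candidate B produces the target root.

Answer: B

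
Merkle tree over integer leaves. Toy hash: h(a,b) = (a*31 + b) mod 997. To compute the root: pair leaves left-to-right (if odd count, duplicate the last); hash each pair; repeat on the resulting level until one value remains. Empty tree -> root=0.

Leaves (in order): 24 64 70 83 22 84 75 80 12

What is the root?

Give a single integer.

L0: [24, 64, 70, 83, 22, 84, 75, 80, 12]
L1: h(24,64)=(24*31+64)%997=808 h(70,83)=(70*31+83)%997=259 h(22,84)=(22*31+84)%997=766 h(75,80)=(75*31+80)%997=411 h(12,12)=(12*31+12)%997=384 -> [808, 259, 766, 411, 384]
L2: h(808,259)=(808*31+259)%997=382 h(766,411)=(766*31+411)%997=229 h(384,384)=(384*31+384)%997=324 -> [382, 229, 324]
L3: h(382,229)=(382*31+229)%997=107 h(324,324)=(324*31+324)%997=398 -> [107, 398]
L4: h(107,398)=(107*31+398)%997=724 -> [724]

Answer: 724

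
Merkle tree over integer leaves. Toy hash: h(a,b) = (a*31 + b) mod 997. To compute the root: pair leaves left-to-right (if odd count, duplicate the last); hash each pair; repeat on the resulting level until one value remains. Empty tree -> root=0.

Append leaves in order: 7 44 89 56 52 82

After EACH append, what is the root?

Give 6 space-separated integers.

Answer: 7 261 969 936 510 473

Derivation:
After append 7 (leaves=[7]):
  L0: [7]
  root=7
After append 44 (leaves=[7, 44]):
  L0: [7, 44]
  L1: h(7,44)=(7*31+44)%997=261 -> [261]
  root=261
After append 89 (leaves=[7, 44, 89]):
  L0: [7, 44, 89]
  L1: h(7,44)=(7*31+44)%997=261 h(89,89)=(89*31+89)%997=854 -> [261, 854]
  L2: h(261,854)=(261*31+854)%997=969 -> [969]
  root=969
After append 56 (leaves=[7, 44, 89, 56]):
  L0: [7, 44, 89, 56]
  L1: h(7,44)=(7*31+44)%997=261 h(89,56)=(89*31+56)%997=821 -> [261, 821]
  L2: h(261,821)=(261*31+821)%997=936 -> [936]
  root=936
After append 52 (leaves=[7, 44, 89, 56, 52]):
  L0: [7, 44, 89, 56, 52]
  L1: h(7,44)=(7*31+44)%997=261 h(89,56)=(89*31+56)%997=821 h(52,52)=(52*31+52)%997=667 -> [261, 821, 667]
  L2: h(261,821)=(261*31+821)%997=936 h(667,667)=(667*31+667)%997=407 -> [936, 407]
  L3: h(936,407)=(936*31+407)%997=510 -> [510]
  root=510
After append 82 (leaves=[7, 44, 89, 56, 52, 82]):
  L0: [7, 44, 89, 56, 52, 82]
  L1: h(7,44)=(7*31+44)%997=261 h(89,56)=(89*31+56)%997=821 h(52,82)=(52*31+82)%997=697 -> [261, 821, 697]
  L2: h(261,821)=(261*31+821)%997=936 h(697,697)=(697*31+697)%997=370 -> [936, 370]
  L3: h(936,370)=(936*31+370)%997=473 -> [473]
  root=473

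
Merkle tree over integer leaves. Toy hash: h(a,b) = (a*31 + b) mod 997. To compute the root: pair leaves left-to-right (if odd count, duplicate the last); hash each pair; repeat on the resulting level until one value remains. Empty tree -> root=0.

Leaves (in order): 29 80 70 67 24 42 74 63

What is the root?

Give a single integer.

Answer: 9

Derivation:
L0: [29, 80, 70, 67, 24, 42, 74, 63]
L1: h(29,80)=(29*31+80)%997=979 h(70,67)=(70*31+67)%997=243 h(24,42)=(24*31+42)%997=786 h(74,63)=(74*31+63)%997=363 -> [979, 243, 786, 363]
L2: h(979,243)=(979*31+243)%997=682 h(786,363)=(786*31+363)%997=801 -> [682, 801]
L3: h(682,801)=(682*31+801)%997=9 -> [9]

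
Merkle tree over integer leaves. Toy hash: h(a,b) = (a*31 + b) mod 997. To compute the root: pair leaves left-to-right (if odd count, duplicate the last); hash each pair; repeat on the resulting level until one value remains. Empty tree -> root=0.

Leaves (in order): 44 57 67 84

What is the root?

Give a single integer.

L0: [44, 57, 67, 84]
L1: h(44,57)=(44*31+57)%997=424 h(67,84)=(67*31+84)%997=167 -> [424, 167]
L2: h(424,167)=(424*31+167)%997=350 -> [350]

Answer: 350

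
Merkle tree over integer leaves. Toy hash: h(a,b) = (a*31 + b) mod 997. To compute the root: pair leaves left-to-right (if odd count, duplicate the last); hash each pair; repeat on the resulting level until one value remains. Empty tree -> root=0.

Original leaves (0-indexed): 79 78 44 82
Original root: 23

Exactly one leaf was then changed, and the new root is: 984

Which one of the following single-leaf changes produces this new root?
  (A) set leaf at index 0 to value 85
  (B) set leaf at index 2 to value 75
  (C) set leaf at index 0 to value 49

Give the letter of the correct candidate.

Original leaves: [79, 78, 44, 82]
Target new root: 984
Try each candidate change and compute the resulting root:
Candidate A: set leaf[0] = 85 -> leaves = [85, 78, 44, 82]
  L0: [85, 78, 44, 82]
  L1: h(85,78)=(85*31+78)%997=719 h(44,82)=(44*31+82)%997=449 -> [719, 449]
  L2: h(719,449)=(719*31+449)%997=804 -> [804]
  root = 804 != target 984
Candidate B: set leaf[2] = 75 -> leaves = [79, 78, 75, 82]
  L0: [79, 78, 75, 82]
  L1: h(79,78)=(79*31+78)%997=533 h(75,82)=(75*31+82)%997=413 -> [533, 413]
  L2: h(533,413)=(533*31+413)%997=984 -> [984]
  root = 984 == target 984  ** MATCH **
Candidate C: set leaf[0] = 49 -> leaves = [49, 78, 44, 82]
  L0: [49, 78, 44, 82]
  L1: h(49,78)=(49*31+78)%997=600 h(44,82)=(44*31+82)%997=449 -> [600, 449]
  L2: h(600,449)=(600*31+449)%997=106 -> [106]
  root = 106 != target 984
Candidate B produces the target root.

Answer: B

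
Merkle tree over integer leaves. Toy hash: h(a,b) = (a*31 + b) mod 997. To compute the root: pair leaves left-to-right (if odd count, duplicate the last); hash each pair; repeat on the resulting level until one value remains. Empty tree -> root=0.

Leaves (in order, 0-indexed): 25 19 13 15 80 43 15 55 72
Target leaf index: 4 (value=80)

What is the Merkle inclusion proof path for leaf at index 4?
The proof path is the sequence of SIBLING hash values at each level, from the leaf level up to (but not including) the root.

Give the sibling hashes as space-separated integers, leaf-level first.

Answer: 43 520 107 394

Derivation:
L0 (leaves): [25, 19, 13, 15, 80, 43, 15, 55, 72], target index=4
L1: h(25,19)=(25*31+19)%997=794 [pair 0] h(13,15)=(13*31+15)%997=418 [pair 1] h(80,43)=(80*31+43)%997=529 [pair 2] h(15,55)=(15*31+55)%997=520 [pair 3] h(72,72)=(72*31+72)%997=310 [pair 4] -> [794, 418, 529, 520, 310]
  Sibling for proof at L0: 43
L2: h(794,418)=(794*31+418)%997=107 [pair 0] h(529,520)=(529*31+520)%997=967 [pair 1] h(310,310)=(310*31+310)%997=947 [pair 2] -> [107, 967, 947]
  Sibling for proof at L1: 520
L3: h(107,967)=(107*31+967)%997=296 [pair 0] h(947,947)=(947*31+947)%997=394 [pair 1] -> [296, 394]
  Sibling for proof at L2: 107
L4: h(296,394)=(296*31+394)%997=597 [pair 0] -> [597]
  Sibling for proof at L3: 394
Root: 597
Proof path (sibling hashes from leaf to root): [43, 520, 107, 394]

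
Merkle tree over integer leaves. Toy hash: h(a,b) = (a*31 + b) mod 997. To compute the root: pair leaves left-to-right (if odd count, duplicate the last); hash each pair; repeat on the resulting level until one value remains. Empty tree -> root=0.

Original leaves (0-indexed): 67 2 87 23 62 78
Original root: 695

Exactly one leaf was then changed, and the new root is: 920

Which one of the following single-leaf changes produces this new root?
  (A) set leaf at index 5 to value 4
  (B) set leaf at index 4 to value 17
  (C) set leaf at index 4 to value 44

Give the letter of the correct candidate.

Original leaves: [67, 2, 87, 23, 62, 78]
Target new root: 920
Try each candidate change and compute the resulting root:
Candidate A: set leaf[5] = 4 -> leaves = [67, 2, 87, 23, 62, 4]
  L0: [67, 2, 87, 23, 62, 4]
  L1: h(67,2)=(67*31+2)%997=85 h(87,23)=(87*31+23)%997=726 h(62,4)=(62*31+4)%997=929 -> [85, 726, 929]
  L2: h(85,726)=(85*31+726)%997=370 h(929,929)=(929*31+929)%997=815 -> [370, 815]
  L3: h(370,815)=(370*31+815)%997=321 -> [321]
  root = 321 != target 920
Candidate B: set leaf[4] = 17 -> leaves = [67, 2, 87, 23, 17, 78]
  L0: [67, 2, 87, 23, 17, 78]
  L1: h(67,2)=(67*31+2)%997=85 h(87,23)=(87*31+23)%997=726 h(17,78)=(17*31+78)%997=605 -> [85, 726, 605]
  L2: h(85,726)=(85*31+726)%997=370 h(605,605)=(605*31+605)%997=417 -> [370, 417]
  L3: h(370,417)=(370*31+417)%997=920 -> [920]
  root = 920 == target 920  ** MATCH **
Candidate C: set leaf[4] = 44 -> leaves = [67, 2, 87, 23, 44, 78]
  L0: [67, 2, 87, 23, 44, 78]
  L1: h(67,2)=(67*31+2)%997=85 h(87,23)=(87*31+23)%997=726 h(44,78)=(44*31+78)%997=445 -> [85, 726, 445]
  L2: h(85,726)=(85*31+726)%997=370 h(445,445)=(445*31+445)%997=282 -> [370, 282]
  L3: h(370,282)=(370*31+282)%997=785 -> [785]
  root = 785 != target 920
Candidate B produces the target root.

Answer: B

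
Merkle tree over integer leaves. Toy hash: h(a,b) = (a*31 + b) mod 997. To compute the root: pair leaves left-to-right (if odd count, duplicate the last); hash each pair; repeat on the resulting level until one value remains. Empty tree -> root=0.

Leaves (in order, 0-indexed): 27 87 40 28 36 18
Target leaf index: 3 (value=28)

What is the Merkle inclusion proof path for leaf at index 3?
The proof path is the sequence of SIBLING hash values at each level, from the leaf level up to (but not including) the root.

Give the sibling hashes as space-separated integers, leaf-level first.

Answer: 40 924 396

Derivation:
L0 (leaves): [27, 87, 40, 28, 36, 18], target index=3
L1: h(27,87)=(27*31+87)%997=924 [pair 0] h(40,28)=(40*31+28)%997=271 [pair 1] h(36,18)=(36*31+18)%997=137 [pair 2] -> [924, 271, 137]
  Sibling for proof at L0: 40
L2: h(924,271)=(924*31+271)%997=2 [pair 0] h(137,137)=(137*31+137)%997=396 [pair 1] -> [2, 396]
  Sibling for proof at L1: 924
L3: h(2,396)=(2*31+396)%997=458 [pair 0] -> [458]
  Sibling for proof at L2: 396
Root: 458
Proof path (sibling hashes from leaf to root): [40, 924, 396]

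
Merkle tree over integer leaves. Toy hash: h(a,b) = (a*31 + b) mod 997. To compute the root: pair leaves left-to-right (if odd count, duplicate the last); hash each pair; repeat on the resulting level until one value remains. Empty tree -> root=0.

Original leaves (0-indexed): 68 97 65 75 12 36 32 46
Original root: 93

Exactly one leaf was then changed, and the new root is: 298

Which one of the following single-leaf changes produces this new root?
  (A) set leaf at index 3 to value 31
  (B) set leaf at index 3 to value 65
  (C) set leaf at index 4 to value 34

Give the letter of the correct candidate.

Original leaves: [68, 97, 65, 75, 12, 36, 32, 46]
Target new root: 298
Try each candidate change and compute the resulting root:
Candidate A: set leaf[3] = 31 -> leaves = [68, 97, 65, 31, 12, 36, 32, 46]
  L0: [68, 97, 65, 31, 12, 36, 32, 46]
  L1: h(68,97)=(68*31+97)%997=211 h(65,31)=(65*31+31)%997=52 h(12,36)=(12*31+36)%997=408 h(32,46)=(32*31+46)%997=41 -> [211, 52, 408, 41]
  L2: h(211,52)=(211*31+52)%997=611 h(408,41)=(408*31+41)%997=725 -> [611, 725]
  L3: h(611,725)=(611*31+725)%997=723 -> [723]
  root = 723 != target 298
Candidate B: set leaf[3] = 65 -> leaves = [68, 97, 65, 65, 12, 36, 32, 46]
  L0: [68, 97, 65, 65, 12, 36, 32, 46]
  L1: h(68,97)=(68*31+97)%997=211 h(65,65)=(65*31+65)%997=86 h(12,36)=(12*31+36)%997=408 h(32,46)=(32*31+46)%997=41 -> [211, 86, 408, 41]
  L2: h(211,86)=(211*31+86)%997=645 h(408,41)=(408*31+41)%997=725 -> [645, 725]
  L3: h(645,725)=(645*31+725)%997=780 -> [780]
  root = 780 != target 298
Candidate C: set leaf[4] = 34 -> leaves = [68, 97, 65, 75, 34, 36, 32, 46]
  L0: [68, 97, 65, 75, 34, 36, 32, 46]
  L1: h(68,97)=(68*31+97)%997=211 h(65,75)=(65*31+75)%997=96 h(34,36)=(34*31+36)%997=93 h(32,46)=(32*31+46)%997=41 -> [211, 96, 93, 41]
  L2: h(211,96)=(211*31+96)%997=655 h(93,41)=(93*31+41)%997=930 -> [655, 930]
  L3: h(655,930)=(655*31+930)%997=298 -> [298]
  root = 298 == target 298  ** MATCH **
Candidate C produces the target root.

Answer: C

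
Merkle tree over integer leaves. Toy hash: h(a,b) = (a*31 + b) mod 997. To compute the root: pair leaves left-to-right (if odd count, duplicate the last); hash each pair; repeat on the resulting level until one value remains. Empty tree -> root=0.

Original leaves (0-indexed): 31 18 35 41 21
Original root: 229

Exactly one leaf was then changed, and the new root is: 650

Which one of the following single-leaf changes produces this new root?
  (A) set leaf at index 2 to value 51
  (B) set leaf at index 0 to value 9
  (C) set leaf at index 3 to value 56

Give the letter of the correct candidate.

Answer: A

Derivation:
Original leaves: [31, 18, 35, 41, 21]
Target new root: 650
Try each candidate change and compute the resulting root:
Candidate A: set leaf[2] = 51 -> leaves = [31, 18, 51, 41, 21]
  L0: [31, 18, 51, 41, 21]
  L1: h(31,18)=(31*31+18)%997=979 h(51,41)=(51*31+41)%997=625 h(21,21)=(21*31+21)%997=672 -> [979, 625, 672]
  L2: h(979,625)=(979*31+625)%997=67 h(672,672)=(672*31+672)%997=567 -> [67, 567]
  L3: h(67,567)=(67*31+567)%997=650 -> [650]
  root = 650 == target 650  ** MATCH **
Candidate B: set leaf[0] = 9 -> leaves = [9, 18, 35, 41, 21]
  L0: [9, 18, 35, 41, 21]
  L1: h(9,18)=(9*31+18)%997=297 h(35,41)=(35*31+41)%997=129 h(21,21)=(21*31+21)%997=672 -> [297, 129, 672]
  L2: h(297,129)=(297*31+129)%997=363 h(672,672)=(672*31+672)%997=567 -> [363, 567]
  L3: h(363,567)=(363*31+567)%997=853 -> [853]
  root = 853 != target 650
Candidate C: set leaf[3] = 56 -> leaves = [31, 18, 35, 56, 21]
  L0: [31, 18, 35, 56, 21]
  L1: h(31,18)=(31*31+18)%997=979 h(35,56)=(35*31+56)%997=144 h(21,21)=(21*31+21)%997=672 -> [979, 144, 672]
  L2: h(979,144)=(979*31+144)%997=583 h(672,672)=(672*31+672)%997=567 -> [583, 567]
  L3: h(583,567)=(583*31+567)%997=694 -> [694]
  root = 694 != target 650
Candidate A produces the target root.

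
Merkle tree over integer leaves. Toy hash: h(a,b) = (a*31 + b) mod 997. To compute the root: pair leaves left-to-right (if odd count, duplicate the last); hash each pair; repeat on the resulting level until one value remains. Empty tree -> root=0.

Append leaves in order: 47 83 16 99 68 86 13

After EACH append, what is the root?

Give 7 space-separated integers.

Answer: 47 543 396 479 733 312 528

Derivation:
After append 47 (leaves=[47]):
  L0: [47]
  root=47
After append 83 (leaves=[47, 83]):
  L0: [47, 83]
  L1: h(47,83)=(47*31+83)%997=543 -> [543]
  root=543
After append 16 (leaves=[47, 83, 16]):
  L0: [47, 83, 16]
  L1: h(47,83)=(47*31+83)%997=543 h(16,16)=(16*31+16)%997=512 -> [543, 512]
  L2: h(543,512)=(543*31+512)%997=396 -> [396]
  root=396
After append 99 (leaves=[47, 83, 16, 99]):
  L0: [47, 83, 16, 99]
  L1: h(47,83)=(47*31+83)%997=543 h(16,99)=(16*31+99)%997=595 -> [543, 595]
  L2: h(543,595)=(543*31+595)%997=479 -> [479]
  root=479
After append 68 (leaves=[47, 83, 16, 99, 68]):
  L0: [47, 83, 16, 99, 68]
  L1: h(47,83)=(47*31+83)%997=543 h(16,99)=(16*31+99)%997=595 h(68,68)=(68*31+68)%997=182 -> [543, 595, 182]
  L2: h(543,595)=(543*31+595)%997=479 h(182,182)=(182*31+182)%997=839 -> [479, 839]
  L3: h(479,839)=(479*31+839)%997=733 -> [733]
  root=733
After append 86 (leaves=[47, 83, 16, 99, 68, 86]):
  L0: [47, 83, 16, 99, 68, 86]
  L1: h(47,83)=(47*31+83)%997=543 h(16,99)=(16*31+99)%997=595 h(68,86)=(68*31+86)%997=200 -> [543, 595, 200]
  L2: h(543,595)=(543*31+595)%997=479 h(200,200)=(200*31+200)%997=418 -> [479, 418]
  L3: h(479,418)=(479*31+418)%997=312 -> [312]
  root=312
After append 13 (leaves=[47, 83, 16, 99, 68, 86, 13]):
  L0: [47, 83, 16, 99, 68, 86, 13]
  L1: h(47,83)=(47*31+83)%997=543 h(16,99)=(16*31+99)%997=595 h(68,86)=(68*31+86)%997=200 h(13,13)=(13*31+13)%997=416 -> [543, 595, 200, 416]
  L2: h(543,595)=(543*31+595)%997=479 h(200,416)=(200*31+416)%997=634 -> [479, 634]
  L3: h(479,634)=(479*31+634)%997=528 -> [528]
  root=528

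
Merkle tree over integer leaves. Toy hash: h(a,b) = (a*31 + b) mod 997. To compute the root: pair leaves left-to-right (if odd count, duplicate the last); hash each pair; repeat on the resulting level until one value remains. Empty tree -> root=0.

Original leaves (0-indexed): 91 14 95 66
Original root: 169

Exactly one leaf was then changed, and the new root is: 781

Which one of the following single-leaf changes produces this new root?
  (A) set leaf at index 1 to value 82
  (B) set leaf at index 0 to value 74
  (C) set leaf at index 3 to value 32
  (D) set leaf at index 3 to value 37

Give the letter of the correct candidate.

Original leaves: [91, 14, 95, 66]
Target new root: 781
Try each candidate change and compute the resulting root:
Candidate A: set leaf[1] = 82 -> leaves = [91, 82, 95, 66]
  L0: [91, 82, 95, 66]
  L1: h(91,82)=(91*31+82)%997=909 h(95,66)=(95*31+66)%997=20 -> [909, 20]
  L2: h(909,20)=(909*31+20)%997=283 -> [283]
  root = 283 != target 781
Candidate B: set leaf[0] = 74 -> leaves = [74, 14, 95, 66]
  L0: [74, 14, 95, 66]
  L1: h(74,14)=(74*31+14)%997=314 h(95,66)=(95*31+66)%997=20 -> [314, 20]
  L2: h(314,20)=(314*31+20)%997=781 -> [781]
  root = 781 == target 781  ** MATCH **
Candidate C: set leaf[3] = 32 -> leaves = [91, 14, 95, 32]
  L0: [91, 14, 95, 32]
  L1: h(91,14)=(91*31+14)%997=841 h(95,32)=(95*31+32)%997=983 -> [841, 983]
  L2: h(841,983)=(841*31+983)%997=135 -> [135]
  root = 135 != target 781
Candidate D: set leaf[3] = 37 -> leaves = [91, 14, 95, 37]
  L0: [91, 14, 95, 37]
  L1: h(91,14)=(91*31+14)%997=841 h(95,37)=(95*31+37)%997=988 -> [841, 988]
  L2: h(841,988)=(841*31+988)%997=140 -> [140]
  root = 140 != target 781
Candidate B produces the target root.

Answer: B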